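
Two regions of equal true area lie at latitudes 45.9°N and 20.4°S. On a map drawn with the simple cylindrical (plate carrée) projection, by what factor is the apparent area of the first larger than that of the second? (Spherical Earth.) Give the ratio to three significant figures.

Plate carrée maps x = Rλ, y = Rφ. The meridian scale is h = 1 and the parallel scale is k = 1/cos φ = sec φ.
Areal scale at 45.9°: h·k = 1.000 × 1.437 = 1.437.
Areal scale at 20.4°: h·k = 1.000 × 1.067 = 1.067.
Ratio = 1.437/1.067 ≈ 1.35.

1.35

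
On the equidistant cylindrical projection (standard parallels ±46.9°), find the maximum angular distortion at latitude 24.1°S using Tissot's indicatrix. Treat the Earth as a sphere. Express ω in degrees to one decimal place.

16.5°

In the equirectangular projection with standard parallel φ₀ = 46.9° (x = Rλ cos φ₀, y = Rφ), meridians are true-scale (h = 1) and the parallel scale is k = cos φ₀ / cos φ.
At 24.1°: h = 1.000, k = 0.7485; principal scales a = 1.000, b = 0.7485.
sin(ω/2) = (a − b)/(a + b) = 0.2515/1.749 = 0.1438, so ω = 2 arcsin(0.1438) ≈ 16.5°.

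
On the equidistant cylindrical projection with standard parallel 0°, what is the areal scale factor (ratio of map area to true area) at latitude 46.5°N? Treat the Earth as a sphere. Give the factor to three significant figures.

Plate carrée maps x = Rλ, y = Rφ. The meridian scale is h = 1 and the parallel scale is k = 1/cos φ = sec φ.
Areal scale = h·k = 1 × sec φ; at 46.5°, h = 1.000, k = 1.453, so h·k = 1.453.

1.45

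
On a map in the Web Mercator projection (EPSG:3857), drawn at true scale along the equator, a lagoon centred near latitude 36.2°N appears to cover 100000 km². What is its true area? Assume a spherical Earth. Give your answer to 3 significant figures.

65100 km²

The Mercator projection is conformal; its linear scale factor is the same in every direction and equals sec φ = 1/cos φ.
Areal scale = k² = sec²φ = 1/cos²(36.2°) = 1/0.8070² = 1.536.
True area = apparent / (areal scale) = 100000 / 1.536 ≈ 65100 km².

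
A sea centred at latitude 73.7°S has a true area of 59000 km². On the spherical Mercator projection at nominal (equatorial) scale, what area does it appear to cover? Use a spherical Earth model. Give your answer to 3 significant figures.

Mercator is conformal, so the point scale is isotropic: h = k = sec φ = 1/cos φ.
Areal scale = k² = sec²φ = 1/cos²(73.7°) = 1/0.2807² = 12.69.
Apparent area = 59000 × 12.69 ≈ 749000 km².

749000 km²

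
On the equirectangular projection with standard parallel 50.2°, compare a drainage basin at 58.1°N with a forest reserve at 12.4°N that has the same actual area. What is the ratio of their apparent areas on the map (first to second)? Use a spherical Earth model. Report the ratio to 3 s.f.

1.85

With standard parallel φ₀ = 50.2°, the equirectangular projection gives x = Rλ cos φ₀, y = Rφ, so h = 1 and k = cos 50.2° / cos φ.
Areal scale at 58.1°: h·k = 1.000 × 1.211 = 1.211.
Areal scale at 12.4°: h·k = 1.000 × 0.6554 = 0.6554.
Ratio = 1.211/0.6554 ≈ 1.85.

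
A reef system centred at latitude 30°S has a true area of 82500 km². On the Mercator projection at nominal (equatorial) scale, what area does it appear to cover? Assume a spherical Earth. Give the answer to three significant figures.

Mercator is conformal, so the point scale is isotropic: h = k = sec φ = 1/cos φ.
Areal scale = k² = sec²φ = 1/cos²(30°) = 1/0.8660² = 1.333.
Apparent area = 82500 × 1.333 ≈ 110000 km².

110000 km²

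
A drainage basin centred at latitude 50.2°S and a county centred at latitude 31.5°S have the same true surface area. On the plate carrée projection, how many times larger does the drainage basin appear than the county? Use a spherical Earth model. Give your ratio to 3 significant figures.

For the equirectangular projection with φ₀ = 0 (plate carrée), h = 1 along meridians and k = sec φ along parallels.
Areal scale at 50.2°: h·k = 1.000 × 1.562 = 1.562.
Areal scale at 31.5°: h·k = 1.000 × 1.173 = 1.173.
Ratio = 1.562/1.173 ≈ 1.33.

1.33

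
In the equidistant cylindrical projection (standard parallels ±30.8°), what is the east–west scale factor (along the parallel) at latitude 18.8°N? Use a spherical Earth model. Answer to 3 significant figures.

The equidistant cylindrical projection with φ₀ = 30.8° has h = 1 (meridians true) and k = cos φ₀ / cos φ along parallels.
k = cos 30.8° / cos 18.8° = 0.8590/0.9466 = 0.9074.

0.907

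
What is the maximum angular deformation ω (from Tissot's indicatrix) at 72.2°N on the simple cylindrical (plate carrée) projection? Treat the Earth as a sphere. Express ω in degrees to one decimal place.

Plate carrée maps x = Rλ, y = Rφ. The meridian scale is h = 1 and the parallel scale is k = 1/cos φ = sec φ.
At 72.2°: h = 1.000, k = 3.271; principal scales a = 3.271, b = 1.000.
sin(ω/2) = (a − b)/(a + b) = 2.271/4.271 = 0.5318, so ω = 2 arcsin(0.5318) ≈ 64.2°.

64.2°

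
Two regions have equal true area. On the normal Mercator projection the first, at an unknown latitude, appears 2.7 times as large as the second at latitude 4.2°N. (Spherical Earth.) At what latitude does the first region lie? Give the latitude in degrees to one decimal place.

52.6°

On Mercator, (apparent₁)/(apparent₂) = sec²φ₁ / sec²φ₂ when true areas are equal.
cos²φ₂ / cos²φ₁ = 2.7  ⇒  cos φ₁ = cos 4.2° / √2.7 = 0.9973/1.643 = 0.6069.
φ₁ = arccos(0.6069) ≈ 52.6°.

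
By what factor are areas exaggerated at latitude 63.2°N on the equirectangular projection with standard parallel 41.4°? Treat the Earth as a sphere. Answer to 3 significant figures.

1.66

The equidistant cylindrical projection with φ₀ = 41.4° has h = 1 (meridians true) and k = cos φ₀ / cos φ along parallels.
Areal scale = h·k = 1 × cos φ₀ / cos φ; at 63.2°, h = 1.000, k = 1.664, so h·k = 1.664.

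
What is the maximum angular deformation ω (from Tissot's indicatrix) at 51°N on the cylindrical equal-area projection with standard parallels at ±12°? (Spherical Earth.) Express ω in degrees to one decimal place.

Cylindrical equal-area (φ₀ = 12°): h = cos φ / cos 12° along meridians, k = cos 12° / cos φ along parallels; h·k = 1.
At 51°: h = 0.6434, k = 1.554; principal scales a = 1.554, b = 0.6434.
sin(ω/2) = (a − b)/(a + b) = 0.9109/2.198 = 0.4145, so ω = 2 arcsin(0.4145) ≈ 49.0°.

49.0°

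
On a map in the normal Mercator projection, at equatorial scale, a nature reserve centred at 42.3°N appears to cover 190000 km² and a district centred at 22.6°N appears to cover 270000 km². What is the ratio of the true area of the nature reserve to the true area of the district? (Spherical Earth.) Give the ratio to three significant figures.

Since Mercator area scale is 1/cos²φ, the true area equals the apparent area multiplied by cos²φ.
True area of nature reserve: 190000 × cos²(42.3°) = 190000 × 0.5471 = 103900 km².
True area of district: 270000 × cos²(22.6°) = 270000 × 0.8523 = 230100 km².
Ratio = 103900 / 230100 ≈ 0.452.

0.452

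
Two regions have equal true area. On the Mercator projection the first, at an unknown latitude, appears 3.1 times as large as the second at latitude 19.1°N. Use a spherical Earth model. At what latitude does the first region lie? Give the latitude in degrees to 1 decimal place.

On Mercator, (apparent₁)/(apparent₂) = sec²φ₁ / sec²φ₂ when true areas are equal.
cos²φ₂ / cos²φ₁ = 3.1  ⇒  cos φ₁ = cos 19.1° / √3.1 = 0.9449/1.761 = 0.5367.
φ₁ = arccos(0.5367) ≈ 57.5°.

57.5°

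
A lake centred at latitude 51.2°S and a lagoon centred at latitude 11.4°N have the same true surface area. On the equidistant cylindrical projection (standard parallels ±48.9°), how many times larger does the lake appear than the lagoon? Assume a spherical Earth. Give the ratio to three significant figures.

1.56

With standard parallel φ₀ = 48.9°, the equirectangular projection gives x = Rλ cos φ₀, y = Rφ, so h = 1 and k = cos 48.9° / cos φ.
Areal scale at 51.2°: h·k = 1.000 × 1.049 = 1.049.
Areal scale at 11.4°: h·k = 1.000 × 0.6706 = 0.6706.
Ratio = 1.049/0.6706 ≈ 1.56.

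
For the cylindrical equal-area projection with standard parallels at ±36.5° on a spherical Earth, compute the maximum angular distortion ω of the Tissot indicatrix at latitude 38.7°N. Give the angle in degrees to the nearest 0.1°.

3.4°

Cylindrical equal-area (φ₀ = 36.5°): h = cos φ / cos 36.5° along meridians, k = cos 36.5° / cos φ along parallels; h·k = 1.
At 38.7°: h = 0.9709, k = 1.030; principal scales a = 1.030, b = 0.9709.
sin(ω/2) = (a − b)/(a + b) = 0.05916/2.001 = 0.02957, so ω = 2 arcsin(0.02957) ≈ 3.4°.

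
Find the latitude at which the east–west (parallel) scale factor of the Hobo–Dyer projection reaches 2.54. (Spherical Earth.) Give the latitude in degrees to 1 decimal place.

The Hobo–Dyer projection is cylindrical equal-area with φ₀ = 37.5°. Cylindrical equal-area (φ₀ = 37.5°): h = cos φ / cos 37.5° along meridians, k = cos 37.5° / cos φ along parallels; h·k = 1.
k = cos φ₀ / cos φ = 2.54  ⇒  cos φ = cos 37.5° / 2.54 = 0.3123.
φ = arccos(0.3123) ≈ 71.8°.

71.8°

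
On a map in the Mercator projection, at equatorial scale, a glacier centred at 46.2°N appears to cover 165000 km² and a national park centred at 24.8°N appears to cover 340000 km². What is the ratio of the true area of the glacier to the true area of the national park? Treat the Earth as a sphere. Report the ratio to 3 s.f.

On Mercator the areal scale is sec²φ, so true area = apparent × cos²φ.
True area of glacier: 165000 × cos²(46.2°) = 165000 × 0.4791 = 79050 km².
True area of national park: 340000 × cos²(24.8°) = 340000 × 0.8241 = 280200 km².
Ratio = 79050 / 280200 ≈ 0.282.

0.282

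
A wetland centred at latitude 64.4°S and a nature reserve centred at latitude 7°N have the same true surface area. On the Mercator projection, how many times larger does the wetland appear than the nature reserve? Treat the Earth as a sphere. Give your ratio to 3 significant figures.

Mercator areal scale is sec²φ.
At 64.4°: sec²(64.4°) = 1/0.4321² = 5.356.
At 7°: sec²(7°) = 1/0.9925² = 1.015.
Ratio = 5.356/1.015 = cos²(7°)/cos²(64.4°) ≈ 5.28.

5.28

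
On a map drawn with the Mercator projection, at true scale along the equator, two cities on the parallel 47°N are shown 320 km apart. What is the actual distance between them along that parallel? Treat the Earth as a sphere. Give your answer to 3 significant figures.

218 km

The Mercator projection is conformal; its linear scale factor is the same in every direction and equals sec φ = 1/cos φ.
Along the parallel at 47°, map distances are exaggerated by k = sec 47° = 1.466.
True distance = 320 / 1.466 = 320 × cos 47° ≈ 218 km.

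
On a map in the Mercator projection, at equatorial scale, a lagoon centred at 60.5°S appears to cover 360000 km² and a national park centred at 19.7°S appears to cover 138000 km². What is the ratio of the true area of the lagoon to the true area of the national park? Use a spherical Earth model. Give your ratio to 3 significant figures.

0.714

Mercator's areal exaggeration is sec²φ; hence true area = (apparent area) · cos²φ.
True area of lagoon: 360000 × cos²(60.5°) = 360000 × 0.2425 = 87290 km².
True area of national park: 138000 × cos²(19.7°) = 138000 × 0.8864 = 122300 km².
Ratio = 87290 / 122300 ≈ 0.714.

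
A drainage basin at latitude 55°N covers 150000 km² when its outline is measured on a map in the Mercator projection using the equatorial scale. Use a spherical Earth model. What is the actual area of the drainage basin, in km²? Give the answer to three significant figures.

49300 km²

The Mercator projection is conformal; its linear scale factor is the same in every direction and equals sec φ = 1/cos φ.
Areal scale = k² = sec²φ = 1/cos²(55°) = 1/0.5736² = 3.040.
True area = apparent / (areal scale) = 150000 / 3.040 ≈ 49300 km².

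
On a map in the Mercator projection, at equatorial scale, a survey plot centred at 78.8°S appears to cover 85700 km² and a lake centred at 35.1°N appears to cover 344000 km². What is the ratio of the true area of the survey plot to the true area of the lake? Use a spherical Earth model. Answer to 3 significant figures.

On Mercator the areal scale is sec²φ, so true area = apparent × cos²φ.
True area of survey plot: 85700 × cos²(78.8°) = 85700 × 0.03773 = 3233 km².
True area of lake: 344000 × cos²(35.1°) = 344000 × 0.6694 = 230300 km².
Ratio = 3233 / 230300 ≈ 0.0140.

0.0140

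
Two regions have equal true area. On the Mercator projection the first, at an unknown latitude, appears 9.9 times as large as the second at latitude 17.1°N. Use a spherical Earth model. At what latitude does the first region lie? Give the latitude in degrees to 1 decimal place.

72.3°

Mercator areal scale is sec²φ, so apparent-area ratio = sec²φ₁ / sec²φ₂ = cos²φ₂ / cos²φ₁.
cos²φ₂ / cos²φ₁ = 9.9  ⇒  cos φ₁ = cos 17.1° / √9.9 = 0.9558/3.146 = 0.3038.
φ₁ = arccos(0.3038) ≈ 72.3°.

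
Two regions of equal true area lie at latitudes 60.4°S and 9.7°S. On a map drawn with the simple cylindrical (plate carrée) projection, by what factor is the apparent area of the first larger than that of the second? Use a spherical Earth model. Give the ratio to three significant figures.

2.00

In the plate carrée (x = Rλ, y = Rφ), meridians are true-scale (h = 1) and parallels are stretched by k = sec φ.
Areal scale at 60.4°: h·k = 1.000 × 2.025 = 2.025.
Areal scale at 9.7°: h·k = 1.000 × 1.015 = 1.015.
Ratio = 2.025/1.015 ≈ 2.00.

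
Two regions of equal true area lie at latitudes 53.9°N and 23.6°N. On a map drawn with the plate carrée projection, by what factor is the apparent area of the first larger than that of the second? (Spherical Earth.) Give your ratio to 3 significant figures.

For the equirectangular projection with φ₀ = 0 (plate carrée), h = 1 along meridians and k = sec φ along parallels.
Areal scale at 53.9°: h·k = 1.000 × 1.697 = 1.697.
Areal scale at 23.6°: h·k = 1.000 × 1.091 = 1.091.
Ratio = 1.697/1.091 ≈ 1.56.

1.56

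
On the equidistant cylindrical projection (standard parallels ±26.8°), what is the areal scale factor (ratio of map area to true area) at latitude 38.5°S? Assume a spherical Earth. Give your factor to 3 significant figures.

1.14

In the equirectangular projection with standard parallel φ₀ = 26.8° (x = Rλ cos φ₀, y = Rφ), meridians are true-scale (h = 1) and the parallel scale is k = cos φ₀ / cos φ.
Areal scale = h·k = 1 × cos φ₀ / cos φ; at 38.5°, h = 1.000, k = 1.141, so h·k = 1.141.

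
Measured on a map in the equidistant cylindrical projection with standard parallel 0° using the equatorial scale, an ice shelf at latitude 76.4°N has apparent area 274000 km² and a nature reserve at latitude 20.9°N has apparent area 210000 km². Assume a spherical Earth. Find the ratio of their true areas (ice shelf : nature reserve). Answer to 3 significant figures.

0.328

On the plate carrée, areal scale = h·k = 1 × sec φ, so true area = apparent × cos φ.
True area of ice shelf: 274000 × cos(76.4°) = 274000 × 0.2351 = 64430 km².
True area of nature reserve: 210000 × cos(20.9°) = 210000 × 0.9342 = 196200 km².
Ratio = 64430 / 196200 ≈ 0.328.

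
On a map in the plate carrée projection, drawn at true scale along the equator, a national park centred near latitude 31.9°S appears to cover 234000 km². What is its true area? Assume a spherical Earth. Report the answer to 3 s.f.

For the equirectangular projection with φ₀ = 0 (plate carrée), h = 1 along meridians and k = sec φ along parallels.
Areal scale = h·k = 1 × sec φ; at 31.9°, h = 1.000, k = 1.178, so h·k = 1.178.
True area = apparent / (areal scale) = 234000 / 1.178 ≈ 199000 km².

199000 km²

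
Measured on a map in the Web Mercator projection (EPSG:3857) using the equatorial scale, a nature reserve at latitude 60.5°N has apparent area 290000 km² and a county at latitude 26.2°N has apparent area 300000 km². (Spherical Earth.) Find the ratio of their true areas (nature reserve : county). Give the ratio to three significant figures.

0.291

Mercator's areal exaggeration is sec²φ; hence true area = (apparent area) · cos²φ.
True area of nature reserve: 290000 × cos²(60.5°) = 290000 × 0.2425 = 70320 km².
True area of county: 300000 × cos²(26.2°) = 300000 × 0.8051 = 241500 km².
Ratio = 70320 / 241500 ≈ 0.291.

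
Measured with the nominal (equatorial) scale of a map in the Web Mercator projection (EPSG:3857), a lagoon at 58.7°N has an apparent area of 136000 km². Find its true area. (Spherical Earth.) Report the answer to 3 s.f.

36700 km²

For Mercator, h = k = sec φ (a conformal cylindrical projection has a single point scale, 1/cos φ).
Areal scale = k² = sec²φ = 1/cos²(58.7°) = 1/0.5195² = 3.705.
True area = apparent / (areal scale) = 136000 / 3.705 ≈ 36700 km².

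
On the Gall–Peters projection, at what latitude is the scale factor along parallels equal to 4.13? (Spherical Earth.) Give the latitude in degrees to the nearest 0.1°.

80.1°

The Gall–Peters projection is cylindrical equal-area with φ₀ = 45°. A cylindrical equal-area projection with standard parallel φ₀ has meridian scale h = cos φ / cos φ₀ and parallel scale k = cos φ₀ / cos φ (so areas are preserved, h·k = 1).
k = cos φ₀ / cos φ = 4.13  ⇒  cos φ = cos 45° / 4.13 = 0.1712.
φ = arccos(0.1712) ≈ 80.1°.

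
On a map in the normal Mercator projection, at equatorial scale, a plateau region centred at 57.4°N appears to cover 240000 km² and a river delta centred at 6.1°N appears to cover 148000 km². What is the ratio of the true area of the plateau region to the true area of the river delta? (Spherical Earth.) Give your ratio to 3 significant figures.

Since Mercator area scale is 1/cos²φ, the true area equals the apparent area multiplied by cos²φ.
True area of plateau region: 240000 × cos²(57.4°) = 240000 × 0.2903 = 69670 km².
True area of river delta: 148000 × cos²(6.1°) = 148000 × 0.9887 = 146300 km².
Ratio = 69670 / 146300 ≈ 0.476.

0.476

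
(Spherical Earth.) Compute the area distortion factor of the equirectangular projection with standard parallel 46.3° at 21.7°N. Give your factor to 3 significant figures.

With standard parallel φ₀ = 46.3°, the equirectangular projection gives x = Rλ cos φ₀, y = Rφ, so h = 1 and k = cos 46.3° / cos φ.
Areal scale = h·k = 1 × cos φ₀ / cos φ; at 21.7°, h = 1.000, k = 0.7436, so h·k = 0.7436.

0.744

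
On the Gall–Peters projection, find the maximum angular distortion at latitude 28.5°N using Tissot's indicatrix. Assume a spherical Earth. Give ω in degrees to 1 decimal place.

24.7°

Gall–Peters is a cylindrical equal-area projection with standard parallels at ±45°. Cylindrical equal-area (φ₀ = 45°): h = cos φ / cos 45° along meridians, k = cos 45° / cos φ along parallels; h·k = 1.
At 28.5°: h = 1.243, k = 0.8046; principal scales a = 1.243, b = 0.8046.
sin(ω/2) = (a − b)/(a + b) = 0.4382/2.047 = 0.2140, so ω = 2 arcsin(0.2140) ≈ 24.7°.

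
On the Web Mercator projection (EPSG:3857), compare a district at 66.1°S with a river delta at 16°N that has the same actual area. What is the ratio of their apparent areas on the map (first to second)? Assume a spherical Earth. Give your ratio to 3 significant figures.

Mercator is conformal with k = sec φ, so areal scale = k² = sec²φ.
At 66.1°: sec²(66.1°) = 1/0.4051² = 6.092.
At 16°: sec²(16°) = 1/0.9613² = 1.082.
Ratio = 6.092/1.082 = cos²(16°)/cos²(66.1°) ≈ 5.63.

5.63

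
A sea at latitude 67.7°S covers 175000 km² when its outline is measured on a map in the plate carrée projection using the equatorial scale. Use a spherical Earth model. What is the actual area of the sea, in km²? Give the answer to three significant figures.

Plate carrée maps x = Rλ, y = Rφ. The meridian scale is h = 1 and the parallel scale is k = 1/cos φ = sec φ.
Areal scale = h·k = 1 × sec φ; at 67.7°, h = 1.000, k = 2.635, so h·k = 2.635.
True area = apparent / (areal scale) = 175000 / 2.635 ≈ 66400 km².

66400 km²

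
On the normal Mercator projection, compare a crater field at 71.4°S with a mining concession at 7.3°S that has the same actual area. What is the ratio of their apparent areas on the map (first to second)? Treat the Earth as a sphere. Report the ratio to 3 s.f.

Mercator is conformal with k = sec φ, so areal scale = k² = sec²φ.
At 71.4°: sec²(71.4°) = 1/0.3190² = 9.829.
At 7.3°: sec²(7.3°) = 1/0.9919² = 1.016.
Ratio = 9.829/1.016 = cos²(7.3°)/cos²(71.4°) ≈ 9.67.

9.67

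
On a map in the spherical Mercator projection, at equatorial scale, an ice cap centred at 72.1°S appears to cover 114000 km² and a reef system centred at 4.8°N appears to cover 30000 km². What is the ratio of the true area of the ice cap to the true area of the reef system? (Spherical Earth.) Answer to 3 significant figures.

Since Mercator area scale is 1/cos²φ, the true area equals the apparent area multiplied by cos²φ.
True area of ice cap: 114000 × cos²(72.1°) = 114000 × 0.09447 = 10770 km².
True area of reef system: 30000 × cos²(4.8°) = 30000 × 0.9930 = 29790 km².
Ratio = 10770 / 29790 ≈ 0.362.

0.362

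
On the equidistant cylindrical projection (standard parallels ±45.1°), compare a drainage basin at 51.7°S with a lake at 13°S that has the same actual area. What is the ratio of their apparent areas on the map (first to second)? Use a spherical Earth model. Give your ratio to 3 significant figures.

1.57

In the equirectangular projection with standard parallel φ₀ = 45.1° (x = Rλ cos φ₀, y = Rφ), meridians are true-scale (h = 1) and the parallel scale is k = cos φ₀ / cos φ.
Areal scale at 51.7°: h·k = 1.000 × 1.139 = 1.139.
Areal scale at 13°: h·k = 1.000 × 0.7244 = 0.7244.
Ratio = 1.139/0.7244 ≈ 1.57.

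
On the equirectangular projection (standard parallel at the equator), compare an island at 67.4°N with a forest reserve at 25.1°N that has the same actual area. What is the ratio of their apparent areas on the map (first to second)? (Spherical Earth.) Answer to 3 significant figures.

For the equirectangular projection with φ₀ = 0 (plate carrée), h = 1 along meridians and k = sec φ along parallels.
Areal scale at 67.4°: h·k = 1.000 × 2.602 = 2.602.
Areal scale at 25.1°: h·k = 1.000 × 1.104 = 1.104.
Ratio = 2.602/1.104 ≈ 2.36.

2.36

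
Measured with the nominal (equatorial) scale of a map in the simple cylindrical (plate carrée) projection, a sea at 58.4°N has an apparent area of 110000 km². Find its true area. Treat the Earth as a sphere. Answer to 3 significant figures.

For the equirectangular projection with φ₀ = 0 (plate carrée), h = 1 along meridians and k = sec φ along parallels.
Areal scale = h·k = 1 × sec φ; at 58.4°, h = 1.000, k = 1.908, so h·k = 1.908.
True area = apparent / (areal scale) = 110000 / 1.908 ≈ 57600 km².

57600 km²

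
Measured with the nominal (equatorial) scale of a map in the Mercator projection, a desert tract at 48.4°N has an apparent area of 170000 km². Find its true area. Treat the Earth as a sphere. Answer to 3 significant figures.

The Mercator projection is conformal; its linear scale factor is the same in every direction and equals sec φ = 1/cos φ.
Areal scale = k² = sec²φ = 1/cos²(48.4°) = 1/0.6639² = 2.269.
True area = apparent / (areal scale) = 170000 / 2.269 ≈ 74900 km².

74900 km²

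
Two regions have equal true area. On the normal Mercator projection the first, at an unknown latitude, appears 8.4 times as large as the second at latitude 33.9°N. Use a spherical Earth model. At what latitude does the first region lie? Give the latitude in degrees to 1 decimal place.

For equal true areas on Mercator, apparent areas scale as sec²φ, so the ratio is cos²φ₂ / cos²φ₁.
cos²φ₂ / cos²φ₁ = 8.4  ⇒  cos φ₁ = cos 33.9° / √8.4 = 0.8300/2.898 = 0.2864.
φ₁ = arccos(0.2864) ≈ 73.4°.

73.4°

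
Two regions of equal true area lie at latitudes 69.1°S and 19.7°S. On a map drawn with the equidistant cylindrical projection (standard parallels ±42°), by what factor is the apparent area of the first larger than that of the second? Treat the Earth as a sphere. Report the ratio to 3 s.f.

In the equirectangular projection with standard parallel φ₀ = 42° (x = Rλ cos φ₀, y = Rφ), meridians are true-scale (h = 1) and the parallel scale is k = cos φ₀ / cos φ.
Areal scale at 69.1°: h·k = 1.000 × 2.083 = 2.083.
Areal scale at 19.7°: h·k = 1.000 × 0.7893 = 0.7893.
Ratio = 2.083/0.7893 ≈ 2.64.

2.64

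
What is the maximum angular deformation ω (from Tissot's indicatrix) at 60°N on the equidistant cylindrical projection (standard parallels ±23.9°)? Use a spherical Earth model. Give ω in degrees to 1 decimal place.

With standard parallel φ₀ = 23.9°, the equirectangular projection gives x = Rλ cos φ₀, y = Rφ, so h = 1 and k = cos 23.9° / cos φ.
At 60°: h = 1.000, k = 1.829; principal scales a = 1.829, b = 1.000.
sin(ω/2) = (a − b)/(a + b) = 0.8285/2.829 = 0.2929, so ω = 2 arcsin(0.2929) ≈ 34.1°.

34.1°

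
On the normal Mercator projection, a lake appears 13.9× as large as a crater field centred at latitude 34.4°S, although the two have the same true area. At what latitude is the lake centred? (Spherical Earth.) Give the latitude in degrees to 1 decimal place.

Mercator areal scale is sec²φ, so apparent-area ratio = sec²φ₁ / sec²φ₂ = cos²φ₂ / cos²φ₁.
cos²φ₂ / cos²φ₁ = 13.9  ⇒  cos φ₁ = cos 34.4° / √13.9 = 0.8251/3.728 = 0.2213.
φ₁ = arccos(0.2213) ≈ 77.2°.

77.2°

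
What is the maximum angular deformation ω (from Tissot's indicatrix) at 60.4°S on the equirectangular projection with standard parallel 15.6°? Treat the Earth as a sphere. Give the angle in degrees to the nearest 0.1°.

The equidistant cylindrical projection with φ₀ = 15.6° has h = 1 (meridians true) and k = cos φ₀ / cos φ along parallels.
At 60.4°: h = 1.000, k = 1.950; principal scales a = 1.950, b = 1.000.
sin(ω/2) = (a − b)/(a + b) = 0.9500/2.950 = 0.3220, so ω = 2 arcsin(0.3220) ≈ 37.6°.

37.6°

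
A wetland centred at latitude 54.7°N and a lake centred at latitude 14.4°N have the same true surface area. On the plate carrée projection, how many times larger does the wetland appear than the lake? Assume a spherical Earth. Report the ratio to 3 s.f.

1.68

In the plate carrée (x = Rλ, y = Rφ), meridians are true-scale (h = 1) and parallels are stretched by k = sec φ.
Areal scale at 54.7°: h·k = 1.000 × 1.731 = 1.731.
Areal scale at 14.4°: h·k = 1.000 × 1.032 = 1.032.
Ratio = 1.731/1.032 ≈ 1.68.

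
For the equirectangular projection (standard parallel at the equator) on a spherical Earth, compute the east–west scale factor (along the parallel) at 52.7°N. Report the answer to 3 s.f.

In the plate carrée (x = Rλ, y = Rφ), meridians are true-scale (h = 1) and parallels are stretched by k = sec φ.
k = 1/cos 52.7° = 1/0.6060 = 1.650.

1.65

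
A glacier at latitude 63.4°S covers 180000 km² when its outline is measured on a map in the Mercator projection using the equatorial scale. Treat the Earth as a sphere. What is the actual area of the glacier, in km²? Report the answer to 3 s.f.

36100 km²

For Mercator, h = k = sec φ (a conformal cylindrical projection has a single point scale, 1/cos φ).
Areal scale = k² = sec²φ = 1/cos²(63.4°) = 1/0.4478² = 4.988.
True area = apparent / (areal scale) = 180000 / 4.988 ≈ 36100 km².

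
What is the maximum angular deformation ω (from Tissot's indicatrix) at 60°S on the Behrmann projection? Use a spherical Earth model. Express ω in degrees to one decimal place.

Behrmann is a cylindrical equal-area projection with standard parallels at ±30°. A cylindrical equal-area projection with standard parallel φ₀ has meridian scale h = cos φ / cos φ₀ and parallel scale k = cos φ₀ / cos φ (so areas are preserved, h·k = 1).
At 60°: h = 0.5774, k = 1.732; principal scales a = 1.732, b = 0.5774.
sin(ω/2) = (a − b)/(a + b) = 1.155/2.309 = 0.5000, so ω = 2 arcsin(0.5000) ≈ 60.0°.

60.0°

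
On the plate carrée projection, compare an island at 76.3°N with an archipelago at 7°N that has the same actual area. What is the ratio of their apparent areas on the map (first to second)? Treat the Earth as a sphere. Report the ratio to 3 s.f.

4.19

For the equirectangular projection with φ₀ = 0 (plate carrée), h = 1 along meridians and k = sec φ along parallels.
Areal scale at 76.3°: h·k = 1.000 × 4.222 = 4.222.
Areal scale at 7°: h·k = 1.000 × 1.008 = 1.008.
Ratio = 4.222/1.008 ≈ 4.19.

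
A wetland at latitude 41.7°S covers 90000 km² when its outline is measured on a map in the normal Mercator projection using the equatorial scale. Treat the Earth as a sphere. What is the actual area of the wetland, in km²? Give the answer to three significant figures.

50200 km²

The Mercator projection is conformal; its linear scale factor is the same in every direction and equals sec φ = 1/cos φ.
Areal scale = k² = sec²φ = 1/cos²(41.7°) = 1/0.7466² = 1.794.
True area = apparent / (areal scale) = 90000 / 1.794 ≈ 50200 km².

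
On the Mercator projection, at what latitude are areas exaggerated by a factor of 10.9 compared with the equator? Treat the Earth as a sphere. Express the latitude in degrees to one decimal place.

Mercator areal scale is sec²φ.
sec²φ = 10.9  ⇒  cos²φ = 0.09174  ⇒  cos φ = 0.3029.
φ = arccos(0.3029) ≈ 72.4°.

72.4°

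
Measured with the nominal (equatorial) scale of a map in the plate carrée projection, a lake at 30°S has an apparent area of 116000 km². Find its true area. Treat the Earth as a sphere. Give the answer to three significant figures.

In the plate carrée (x = Rλ, y = Rφ), meridians are true-scale (h = 1) and parallels are stretched by k = sec φ.
Areal scale = h·k = 1 × sec φ; at 30°, h = 1.000, k = 1.155, so h·k = 1.155.
True area = apparent / (areal scale) = 116000 / 1.155 ≈ 100000 km².

100000 km²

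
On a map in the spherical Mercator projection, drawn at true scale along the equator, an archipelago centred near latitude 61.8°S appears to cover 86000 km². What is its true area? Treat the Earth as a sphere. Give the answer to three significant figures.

Mercator is conformal, so the point scale is isotropic: h = k = sec φ = 1/cos φ.
Areal scale = k² = sec²φ = 1/cos²(61.8°) = 1/0.4726² = 4.478.
True area = apparent / (areal scale) = 86000 / 4.478 ≈ 19200 km².

19200 km²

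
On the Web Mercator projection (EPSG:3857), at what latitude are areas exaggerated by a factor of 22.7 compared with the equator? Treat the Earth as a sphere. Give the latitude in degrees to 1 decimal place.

77.9°

Mercator areal scale is sec²φ.
sec²φ = 22.7  ⇒  cos²φ = 0.04405  ⇒  cos φ = 0.2099.
φ = arccos(0.2099) ≈ 77.9°.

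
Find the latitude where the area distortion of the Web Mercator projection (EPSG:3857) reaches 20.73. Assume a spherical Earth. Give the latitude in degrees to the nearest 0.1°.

Mercator areal scale is sec²φ.
sec²φ = 20.73  ⇒  cos²φ = 0.04824  ⇒  cos φ = 0.2196.
φ = arccos(0.2196) ≈ 77.3°.

77.3°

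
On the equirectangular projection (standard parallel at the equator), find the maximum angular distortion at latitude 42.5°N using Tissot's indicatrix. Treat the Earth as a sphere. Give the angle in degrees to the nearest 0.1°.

17.4°

For the equirectangular projection with φ₀ = 0 (plate carrée), h = 1 along meridians and k = sec φ along parallels.
At 42.5°: h = 1.000, k = 1.356; principal scales a = 1.356, b = 1.000.
sin(ω/2) = (a − b)/(a + b) = 0.3563/2.356 = 0.1512, so ω = 2 arcsin(0.1512) ≈ 17.4°.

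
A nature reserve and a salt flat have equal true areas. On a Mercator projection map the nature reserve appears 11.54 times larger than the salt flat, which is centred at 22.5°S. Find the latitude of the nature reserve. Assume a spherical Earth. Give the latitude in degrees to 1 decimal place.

74.2°

For equal true areas on Mercator, apparent areas scale as sec²φ, so the ratio is cos²φ₂ / cos²φ₁.
cos²φ₂ / cos²φ₁ = 11.54  ⇒  cos φ₁ = cos 22.5° / √11.54 = 0.9239/3.397 = 0.2720.
φ₁ = arccos(0.2720) ≈ 74.2°.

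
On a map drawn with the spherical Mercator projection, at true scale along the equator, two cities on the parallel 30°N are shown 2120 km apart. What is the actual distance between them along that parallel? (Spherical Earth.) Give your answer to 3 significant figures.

1840 km

The Mercator projection is conformal; its linear scale factor is the same in every direction and equals sec φ = 1/cos φ.
Along the parallel at 30°, map distances are exaggerated by k = sec 30° = 1.155.
True distance = 2120 / 1.155 = 2120 × cos 30° ≈ 1840 km.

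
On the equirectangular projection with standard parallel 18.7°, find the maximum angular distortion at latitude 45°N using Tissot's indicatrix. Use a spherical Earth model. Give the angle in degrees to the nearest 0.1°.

16.7°

The equidistant cylindrical projection with φ₀ = 18.7° has h = 1 (meridians true) and k = cos φ₀ / cos φ along parallels.
At 45°: h = 1.000, k = 1.340; principal scales a = 1.340, b = 1.000.
sin(ω/2) = (a − b)/(a + b) = 0.3396/2.340 = 0.1451, so ω = 2 arcsin(0.1451) ≈ 16.7°.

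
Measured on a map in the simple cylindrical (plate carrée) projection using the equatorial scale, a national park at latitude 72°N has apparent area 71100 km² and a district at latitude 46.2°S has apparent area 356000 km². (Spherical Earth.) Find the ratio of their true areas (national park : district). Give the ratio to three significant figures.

0.0892

On the plate carrée, areal scale = h·k = 1 × sec φ, so true area = apparent × cos φ.
True area of national park: 71100 × cos(72°) = 71100 × 0.3090 = 21970 km².
True area of district: 356000 × cos(46.2°) = 356000 × 0.6921 = 246400 km².
Ratio = 21970 / 246400 ≈ 0.0892.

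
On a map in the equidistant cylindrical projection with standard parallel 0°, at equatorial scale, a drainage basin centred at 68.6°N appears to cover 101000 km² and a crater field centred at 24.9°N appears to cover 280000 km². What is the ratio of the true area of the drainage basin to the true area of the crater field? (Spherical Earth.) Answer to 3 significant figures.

0.145

On the plate carrée, areal scale = h·k = 1 × sec φ, so true area = apparent × cos φ.
True area of drainage basin: 101000 × cos(68.6°) = 101000 × 0.3649 = 36850 km².
True area of crater field: 280000 × cos(24.9°) = 280000 × 0.9070 = 254000 km².
Ratio = 36850 / 254000 ≈ 0.145.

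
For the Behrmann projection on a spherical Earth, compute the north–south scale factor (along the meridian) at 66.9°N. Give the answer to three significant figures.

Behrmann is a cylindrical equal-area projection with standard parallels at ±30°. For cylindrical equal-area with standard parallel φ₀, h = cos φ / cos φ₀ and k = cos φ₀ / cos φ, so h·k = 1.
h = cos 66.9° / cos 30° = 0.3923/0.8660 = 0.4530.

0.453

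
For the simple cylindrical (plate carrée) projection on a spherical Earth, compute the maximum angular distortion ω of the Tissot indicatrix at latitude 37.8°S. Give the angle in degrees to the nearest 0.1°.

13.5°

For the equirectangular projection with φ₀ = 0 (plate carrée), h = 1 along meridians and k = sec φ along parallels.
At 37.8°: h = 1.000, k = 1.266; principal scales a = 1.266, b = 1.000.
sin(ω/2) = (a − b)/(a + b) = 0.2656/2.266 = 0.1172, so ω = 2 arcsin(0.1172) ≈ 13.5°.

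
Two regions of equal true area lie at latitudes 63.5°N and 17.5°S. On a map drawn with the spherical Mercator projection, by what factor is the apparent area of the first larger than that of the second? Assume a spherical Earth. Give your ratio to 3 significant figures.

Mercator areal scale is sec²φ.
At 63.5°: sec²(63.5°) = 1/0.4462² = 5.023.
At 17.5°: sec²(17.5°) = 1/0.9537² = 1.099.
Ratio = 5.023/1.099 = cos²(17.5°)/cos²(63.5°) ≈ 4.57.

4.57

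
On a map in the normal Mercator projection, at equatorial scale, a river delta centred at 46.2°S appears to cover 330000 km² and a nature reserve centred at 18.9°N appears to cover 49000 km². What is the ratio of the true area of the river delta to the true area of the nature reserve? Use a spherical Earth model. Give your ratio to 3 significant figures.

Since Mercator area scale is 1/cos²φ, the true area equals the apparent area multiplied by cos²φ.
True area of river delta: 330000 × cos²(46.2°) = 330000 × 0.4791 = 158100 km².
True area of nature reserve: 49000 × cos²(18.9°) = 49000 × 0.8951 = 43860 km².
Ratio = 158100 / 43860 ≈ 3.60.

3.60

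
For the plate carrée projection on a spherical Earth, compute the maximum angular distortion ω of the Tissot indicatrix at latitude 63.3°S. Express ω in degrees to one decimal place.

44.7°

In the plate carrée (x = Rλ, y = Rφ), meridians are true-scale (h = 1) and parallels are stretched by k = sec φ.
At 63.3°: h = 1.000, k = 2.226; principal scales a = 2.226, b = 1.000.
sin(ω/2) = (a − b)/(a + b) = 1.226/3.226 = 0.3800, so ω = 2 arcsin(0.3800) ≈ 44.7°.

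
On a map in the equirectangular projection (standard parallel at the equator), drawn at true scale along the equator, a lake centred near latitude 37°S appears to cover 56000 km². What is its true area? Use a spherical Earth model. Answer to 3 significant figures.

In the plate carrée (x = Rλ, y = Rφ), meridians are true-scale (h = 1) and parallels are stretched by k = sec φ.
Areal scale = h·k = 1 × sec φ; at 37°, h = 1.000, k = 1.252, so h·k = 1.252.
True area = apparent / (areal scale) = 56000 / 1.252 ≈ 44700 km².

44700 km²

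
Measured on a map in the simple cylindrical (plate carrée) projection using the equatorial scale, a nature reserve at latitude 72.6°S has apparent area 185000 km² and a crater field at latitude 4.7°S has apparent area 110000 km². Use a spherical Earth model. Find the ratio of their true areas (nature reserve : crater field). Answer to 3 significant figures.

0.505

On the plate carrée, areal scale = h·k = 1 × sec φ, so true area = apparent × cos φ.
True area of nature reserve: 185000 × cos(72.6°) = 185000 × 0.2990 = 55320 km².
True area of crater field: 110000 × cos(4.7°) = 110000 × 0.9966 = 109600 km².
Ratio = 55320 / 109600 ≈ 0.505.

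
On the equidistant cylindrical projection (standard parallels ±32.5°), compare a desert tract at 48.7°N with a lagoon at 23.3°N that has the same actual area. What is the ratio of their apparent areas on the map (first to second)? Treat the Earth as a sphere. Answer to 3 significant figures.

1.39

The equidistant cylindrical projection with φ₀ = 32.5° has h = 1 (meridians true) and k = cos φ₀ / cos φ along parallels.
Areal scale at 48.7°: h·k = 1.000 × 1.278 = 1.278.
Areal scale at 23.3°: h·k = 1.000 × 0.9183 = 0.9183.
Ratio = 1.278/0.9183 ≈ 1.39.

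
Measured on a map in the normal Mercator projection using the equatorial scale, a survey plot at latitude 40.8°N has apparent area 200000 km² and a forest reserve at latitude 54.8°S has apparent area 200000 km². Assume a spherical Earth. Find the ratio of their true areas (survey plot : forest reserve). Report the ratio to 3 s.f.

Since Mercator area scale is 1/cos²φ, the true area equals the apparent area multiplied by cos²φ.
True area of survey plot: 200000 × cos²(40.8°) = 200000 × 0.5730 = 114600 km².
True area of forest reserve: 200000 × cos²(54.8°) = 200000 × 0.3323 = 66450 km².
Ratio = 114600 / 66450 ≈ 1.72.

1.72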